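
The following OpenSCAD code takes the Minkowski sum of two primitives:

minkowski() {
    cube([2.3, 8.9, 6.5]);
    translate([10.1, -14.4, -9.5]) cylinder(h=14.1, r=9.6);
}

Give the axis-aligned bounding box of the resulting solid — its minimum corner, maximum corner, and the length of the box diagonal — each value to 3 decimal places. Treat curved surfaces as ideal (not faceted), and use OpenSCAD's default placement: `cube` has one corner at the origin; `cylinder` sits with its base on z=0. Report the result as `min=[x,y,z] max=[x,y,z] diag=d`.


min=[0.500,-24.000,-9.500] max=[22.000,4.100,11.100] diag=40.942

A = translate([10.1, -14.4, -9.5]) cylinder(h=14.1, r=9.6) → bbox [0.5,-24,-9.5] .. [19.7,-4.8,4.6]
B = cube([2.3, 8.9, 6.5]) → bbox [0,0,0] .. [2.3,8.9,6.5]
lo = A.lo+B.lo = [0.5+0, -24+0, -9.5+0] = [0.500,-24.000,-9.500]
hi = A.hi+B.hi = [19.7+2.3, -4.8+8.9, 4.6+6.5] = [22.000,4.100,11.100]
diag = √(21.5²+28.1²+20.6²) = √1676.22 = 40.942


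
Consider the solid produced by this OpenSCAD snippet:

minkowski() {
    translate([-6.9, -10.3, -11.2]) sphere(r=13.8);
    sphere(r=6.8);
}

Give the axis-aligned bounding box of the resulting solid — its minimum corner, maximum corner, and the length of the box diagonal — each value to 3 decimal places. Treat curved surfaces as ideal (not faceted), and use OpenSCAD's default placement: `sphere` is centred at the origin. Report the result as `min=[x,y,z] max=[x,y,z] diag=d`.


A = translate([-6.9, -10.3, -11.2]) sphere(r=13.8) → bbox [-20.7,-24.1,-25] .. [6.9,3.5,2.6]
B = sphere(r=6.8) → bbox [-6.8,-6.8,-6.8] .. [6.8,6.8,6.8]
lo = A.lo+B.lo = [-20.7-6.8, -24.1-6.8, -25-6.8] = [-27.500,-30.900,-31.800]
hi = A.hi+B.hi = [6.9+6.8, 3.5+6.8, 2.6+6.8] = [13.700,10.300,9.400]
diag = √(41.2²+41.2²+41.2²) = √5092.32 = 71.360

min=[-27.500,-30.900,-31.800] max=[13.700,10.300,9.400] diag=71.360


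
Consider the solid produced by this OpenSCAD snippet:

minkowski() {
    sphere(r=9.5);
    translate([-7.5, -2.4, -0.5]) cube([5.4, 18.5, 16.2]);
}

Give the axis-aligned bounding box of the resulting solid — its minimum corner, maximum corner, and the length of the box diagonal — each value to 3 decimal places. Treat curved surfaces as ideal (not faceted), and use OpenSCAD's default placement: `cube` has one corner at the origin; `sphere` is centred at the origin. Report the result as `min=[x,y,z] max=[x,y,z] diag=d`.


A = translate([-7.5, -2.4, -0.5]) cube([5.4, 18.5, 16.2]) → bbox [-7.5,-2.4,-0.5] .. [-2.1,16.1,15.7]
B = sphere(r=9.5) → bbox [-9.5,-9.5,-9.5] .. [9.5,9.5,9.5]
lo = A.lo+B.lo = [-7.5-9.5, -2.4-9.5, -0.5-9.5] = [-17.000,-11.900,-10.000]
hi = A.hi+B.hi = [-2.1+9.5, 16.1+9.5, 15.7+9.5] = [7.400,25.600,25.200]
diag = √(24.4²+37.5²+35.2²) = √3240.65 = 56.927

min=[-17.000,-11.900,-10.000] max=[7.400,25.600,25.200] diag=56.927


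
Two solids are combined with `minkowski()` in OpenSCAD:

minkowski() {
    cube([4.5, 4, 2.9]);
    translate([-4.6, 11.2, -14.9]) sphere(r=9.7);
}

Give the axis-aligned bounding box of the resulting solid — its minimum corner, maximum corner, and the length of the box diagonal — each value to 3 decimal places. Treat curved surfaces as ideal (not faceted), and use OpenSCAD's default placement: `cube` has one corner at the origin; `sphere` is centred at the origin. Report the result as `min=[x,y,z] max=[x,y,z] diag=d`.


min=[-14.300,1.500,-24.600] max=[9.600,24.900,-2.300] diag=40.200

A = translate([-4.6, 11.2, -14.9]) sphere(r=9.7) → bbox [-14.3,1.5,-24.6] .. [5.1,20.9,-5.2]
B = cube([4.5, 4, 2.9]) → bbox [0,0,0] .. [4.5,4,2.9]
lo = A.lo+B.lo = [-14.3+0, 1.5+0, -24.6+0] = [-14.300,1.500,-24.600]
hi = A.hi+B.hi = [5.1+4.5, 20.9+4, -5.2+2.9] = [9.600,24.900,-2.300]
diag = √(23.9²+23.4²+22.3²) = √1616.06 = 40.200


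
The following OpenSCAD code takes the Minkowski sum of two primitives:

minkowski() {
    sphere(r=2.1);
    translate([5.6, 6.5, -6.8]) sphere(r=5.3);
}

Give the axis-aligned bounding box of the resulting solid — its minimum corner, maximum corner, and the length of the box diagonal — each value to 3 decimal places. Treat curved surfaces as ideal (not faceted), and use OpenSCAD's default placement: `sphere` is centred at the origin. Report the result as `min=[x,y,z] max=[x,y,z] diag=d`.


A = translate([5.6, 6.5, -6.8]) sphere(r=5.3) → bbox [0.3,1.2,-12.1] .. [10.9,11.8,-1.5]
B = sphere(r=2.1) → bbox [-2.1,-2.1,-2.1] .. [2.1,2.1,2.1]
lo = A.lo+B.lo = [0.3-2.1, 1.2-2.1, -12.1-2.1] = [-1.800,-0.900,-14.200]
hi = A.hi+B.hi = [10.9+2.1, 11.8+2.1, -1.5+2.1] = [13.000,13.900,0.600]
diag = √(14.8²+14.8²+14.8²) = √657.12 = 25.634

min=[-1.800,-0.900,-14.200] max=[13.000,13.900,0.600] diag=25.634


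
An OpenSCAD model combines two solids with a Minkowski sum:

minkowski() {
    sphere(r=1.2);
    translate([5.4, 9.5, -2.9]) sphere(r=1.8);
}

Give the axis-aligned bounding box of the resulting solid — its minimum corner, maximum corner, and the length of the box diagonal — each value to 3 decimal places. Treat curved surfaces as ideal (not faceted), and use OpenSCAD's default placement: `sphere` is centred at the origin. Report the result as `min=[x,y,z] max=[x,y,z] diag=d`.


min=[2.400,6.500,-5.900] max=[8.400,12.500,0.100] diag=10.392

A = translate([5.4, 9.5, -2.9]) sphere(r=1.8) → bbox [3.6,7.7,-4.7] .. [7.2,11.3,-1.1]
B = sphere(r=1.2) → bbox [-1.2,-1.2,-1.2] .. [1.2,1.2,1.2]
lo = A.lo+B.lo = [3.6-1.2, 7.7-1.2, -4.7-1.2] = [2.400,6.500,-5.900]
hi = A.hi+B.hi = [7.2+1.2, 11.3+1.2, -1.1+1.2] = [8.400,12.500,0.100]
diag = √(6²+6²+6²) = √108 = 10.392


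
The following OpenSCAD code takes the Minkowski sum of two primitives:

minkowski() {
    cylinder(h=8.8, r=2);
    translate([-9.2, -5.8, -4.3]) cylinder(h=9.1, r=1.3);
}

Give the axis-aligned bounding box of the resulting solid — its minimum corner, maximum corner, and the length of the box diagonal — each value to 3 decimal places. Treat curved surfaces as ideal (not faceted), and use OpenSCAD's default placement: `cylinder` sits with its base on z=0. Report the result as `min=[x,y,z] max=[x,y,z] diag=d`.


min=[-12.500,-9.100,-4.300] max=[-5.900,-2.500,13.600] diag=20.187

A = translate([-9.2, -5.8, -4.3]) cylinder(h=9.1, r=1.3) → bbox [-10.5,-7.1,-4.3] .. [-7.9,-4.5,4.8]
B = cylinder(h=8.8, r=2) → bbox [-2,-2,0] .. [2,2,8.8]
lo = A.lo+B.lo = [-10.5-2, -7.1-2, -4.3+0] = [-12.500,-9.100,-4.300]
hi = A.hi+B.hi = [-7.9+2, -4.5+2, 4.8+8.8] = [-5.900,-2.500,13.600]
diag = √(6.6²+6.6²+17.9²) = √407.53 = 20.187


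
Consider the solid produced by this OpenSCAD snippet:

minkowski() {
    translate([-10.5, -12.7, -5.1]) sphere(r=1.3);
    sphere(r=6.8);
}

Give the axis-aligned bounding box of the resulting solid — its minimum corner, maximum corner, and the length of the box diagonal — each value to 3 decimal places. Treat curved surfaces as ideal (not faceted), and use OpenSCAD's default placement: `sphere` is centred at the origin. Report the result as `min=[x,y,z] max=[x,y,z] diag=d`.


min=[-18.600,-20.800,-13.200] max=[-2.400,-4.600,3.000] diag=28.059

A = translate([-10.5, -12.7, -5.1]) sphere(r=1.3) → bbox [-11.8,-14,-6.4] .. [-9.2,-11.4,-3.8]
B = sphere(r=6.8) → bbox [-6.8,-6.8,-6.8] .. [6.8,6.8,6.8]
lo = A.lo+B.lo = [-11.8-6.8, -14-6.8, -6.4-6.8] = [-18.600,-20.800,-13.200]
hi = A.hi+B.hi = [-9.2+6.8, -11.4+6.8, -3.8+6.8] = [-2.400,-4.600,3.000]
diag = √(16.2²+16.2²+16.2²) = √787.32 = 28.059


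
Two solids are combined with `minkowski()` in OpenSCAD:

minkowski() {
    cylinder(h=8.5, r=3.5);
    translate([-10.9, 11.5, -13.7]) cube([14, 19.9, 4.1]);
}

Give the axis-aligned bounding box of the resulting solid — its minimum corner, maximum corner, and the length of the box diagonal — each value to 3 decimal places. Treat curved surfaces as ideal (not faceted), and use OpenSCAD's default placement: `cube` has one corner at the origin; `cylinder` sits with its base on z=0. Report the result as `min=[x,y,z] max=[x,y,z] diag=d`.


A = translate([-10.9, 11.5, -13.7]) cube([14, 19.9, 4.1]) → bbox [-10.9,11.5,-13.7] .. [3.1,31.4,-9.6]
B = cylinder(h=8.5, r=3.5) → bbox [-3.5,-3.5,0] .. [3.5,3.5,8.5]
lo = A.lo+B.lo = [-10.9-3.5, 11.5-3.5, -13.7+0] = [-14.400,8.000,-13.700]
hi = A.hi+B.hi = [3.1+3.5, 31.4+3.5, -9.6+8.5] = [6.600,34.900,-1.100]
diag = √(21²+26.9²+12.6²) = √1323.37 = 36.378

min=[-14.400,8.000,-13.700] max=[6.600,34.900,-1.100] diag=36.378


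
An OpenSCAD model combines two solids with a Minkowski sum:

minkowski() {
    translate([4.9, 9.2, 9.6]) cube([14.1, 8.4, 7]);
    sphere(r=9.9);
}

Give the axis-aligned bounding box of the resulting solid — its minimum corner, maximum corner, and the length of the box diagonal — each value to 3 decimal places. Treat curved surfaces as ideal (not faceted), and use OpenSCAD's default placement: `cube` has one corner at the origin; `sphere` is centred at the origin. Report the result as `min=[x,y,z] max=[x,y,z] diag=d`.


min=[-5.000,-0.700,-0.300] max=[28.900,27.500,26.500] diag=51.601

A = translate([4.9, 9.2, 9.6]) cube([14.1, 8.4, 7]) → bbox [4.9,9.2,9.6] .. [19,17.6,16.6]
B = sphere(r=9.9) → bbox [-9.9,-9.9,-9.9] .. [9.9,9.9,9.9]
lo = A.lo+B.lo = [4.9-9.9, 9.2-9.9, 9.6-9.9] = [-5.000,-0.700,-0.300]
hi = A.hi+B.hi = [19+9.9, 17.6+9.9, 16.6+9.9] = [28.900,27.500,26.500]
diag = √(33.9²+28.2²+26.8²) = √2662.69 = 51.601


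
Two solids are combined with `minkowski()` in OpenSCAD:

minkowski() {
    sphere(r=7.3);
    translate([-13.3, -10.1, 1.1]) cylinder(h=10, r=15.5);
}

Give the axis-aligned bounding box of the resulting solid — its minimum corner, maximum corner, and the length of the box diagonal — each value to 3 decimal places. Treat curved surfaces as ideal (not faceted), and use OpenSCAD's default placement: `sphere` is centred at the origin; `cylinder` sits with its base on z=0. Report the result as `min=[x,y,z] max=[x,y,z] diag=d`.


A = translate([-13.3, -10.1, 1.1]) cylinder(h=10, r=15.5) → bbox [-28.8,-25.6,1.1] .. [2.2,5.4,11.1]
B = sphere(r=7.3) → bbox [-7.3,-7.3,-7.3] .. [7.3,7.3,7.3]
lo = A.lo+B.lo = [-28.8-7.3, -25.6-7.3, 1.1-7.3] = [-36.100,-32.900,-6.200]
hi = A.hi+B.hi = [2.2+7.3, 5.4+7.3, 11.1+7.3] = [9.500,12.700,18.400]
diag = √(45.6²+45.6²+24.6²) = √4763.88 = 69.021

min=[-36.100,-32.900,-6.200] max=[9.500,12.700,18.400] diag=69.021


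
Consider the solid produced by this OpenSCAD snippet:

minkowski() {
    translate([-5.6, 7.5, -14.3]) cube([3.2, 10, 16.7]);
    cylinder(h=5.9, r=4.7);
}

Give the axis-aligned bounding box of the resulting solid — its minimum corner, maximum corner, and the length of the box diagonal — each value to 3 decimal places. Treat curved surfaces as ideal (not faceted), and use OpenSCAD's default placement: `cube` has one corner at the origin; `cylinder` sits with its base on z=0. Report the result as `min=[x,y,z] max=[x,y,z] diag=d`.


min=[-10.300,2.800,-14.300] max=[2.300,22.200,8.300] diag=32.340

A = translate([-5.6, 7.5, -14.3]) cube([3.2, 10, 16.7]) → bbox [-5.6,7.5,-14.3] .. [-2.4,17.5,2.4]
B = cylinder(h=5.9, r=4.7) → bbox [-4.7,-4.7,0] .. [4.7,4.7,5.9]
lo = A.lo+B.lo = [-5.6-4.7, 7.5-4.7, -14.3+0] = [-10.300,2.800,-14.300]
hi = A.hi+B.hi = [-2.4+4.7, 17.5+4.7, 2.4+5.9] = [2.300,22.200,8.300]
diag = √(12.6²+19.4²+22.6²) = √1045.88 = 32.340


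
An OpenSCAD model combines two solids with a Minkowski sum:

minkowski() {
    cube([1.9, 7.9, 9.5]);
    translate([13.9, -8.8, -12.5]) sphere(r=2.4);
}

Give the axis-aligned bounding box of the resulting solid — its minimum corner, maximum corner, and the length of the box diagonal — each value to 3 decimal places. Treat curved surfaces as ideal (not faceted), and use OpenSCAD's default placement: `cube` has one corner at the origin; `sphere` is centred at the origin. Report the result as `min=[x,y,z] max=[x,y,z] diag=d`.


A = translate([13.9, -8.8, -12.5]) sphere(r=2.4) → bbox [11.5,-11.2,-14.9] .. [16.3,-6.4,-10.1]
B = cube([1.9, 7.9, 9.5]) → bbox [0,0,0] .. [1.9,7.9,9.5]
lo = A.lo+B.lo = [11.5+0, -11.2+0, -14.9+0] = [11.500,-11.200,-14.900]
hi = A.hi+B.hi = [16.3+1.9, -6.4+7.9, -10.1+9.5] = [18.200,1.500,-0.600]
diag = √(6.7²+12.7²+14.3²) = √410.67 = 20.265

min=[11.500,-11.200,-14.900] max=[18.200,1.500,-0.600] diag=20.265


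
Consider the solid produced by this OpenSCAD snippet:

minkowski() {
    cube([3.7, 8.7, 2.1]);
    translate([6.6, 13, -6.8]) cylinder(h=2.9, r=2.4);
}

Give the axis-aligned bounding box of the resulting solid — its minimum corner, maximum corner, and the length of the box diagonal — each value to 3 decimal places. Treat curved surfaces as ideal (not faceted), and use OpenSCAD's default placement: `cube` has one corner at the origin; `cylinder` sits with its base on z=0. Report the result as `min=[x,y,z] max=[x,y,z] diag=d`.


A = translate([6.6, 13, -6.8]) cylinder(h=2.9, r=2.4) → bbox [4.2,10.6,-6.8] .. [9,15.4,-3.9]
B = cube([3.7, 8.7, 2.1]) → bbox [0,0,0] .. [3.7,8.7,2.1]
lo = A.lo+B.lo = [4.2+0, 10.6+0, -6.8+0] = [4.200,10.600,-6.800]
hi = A.hi+B.hi = [9+3.7, 15.4+8.7, -3.9+2.1] = [12.700,24.100,-1.800]
diag = √(8.5²+13.5²+5²) = √279.5 = 16.718

min=[4.200,10.600,-6.800] max=[12.700,24.100,-1.800] diag=16.718


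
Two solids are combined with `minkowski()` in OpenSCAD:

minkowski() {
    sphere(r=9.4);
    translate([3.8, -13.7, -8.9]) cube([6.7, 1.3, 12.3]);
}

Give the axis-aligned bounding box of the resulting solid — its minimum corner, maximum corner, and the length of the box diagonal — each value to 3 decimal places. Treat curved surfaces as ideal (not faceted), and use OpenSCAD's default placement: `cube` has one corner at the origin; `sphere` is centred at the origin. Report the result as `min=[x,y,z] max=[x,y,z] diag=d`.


min=[-5.600,-23.100,-18.300] max=[19.900,-3.000,12.800] diag=44.961

A = translate([3.8, -13.7, -8.9]) cube([6.7, 1.3, 12.3]) → bbox [3.8,-13.7,-8.9] .. [10.5,-12.4,3.4]
B = sphere(r=9.4) → bbox [-9.4,-9.4,-9.4] .. [9.4,9.4,9.4]
lo = A.lo+B.lo = [3.8-9.4, -13.7-9.4, -8.9-9.4] = [-5.600,-23.100,-18.300]
hi = A.hi+B.hi = [10.5+9.4, -12.4+9.4, 3.4+9.4] = [19.900,-3.000,12.800]
diag = √(25.5²+20.1²+31.1²) = √2021.47 = 44.961


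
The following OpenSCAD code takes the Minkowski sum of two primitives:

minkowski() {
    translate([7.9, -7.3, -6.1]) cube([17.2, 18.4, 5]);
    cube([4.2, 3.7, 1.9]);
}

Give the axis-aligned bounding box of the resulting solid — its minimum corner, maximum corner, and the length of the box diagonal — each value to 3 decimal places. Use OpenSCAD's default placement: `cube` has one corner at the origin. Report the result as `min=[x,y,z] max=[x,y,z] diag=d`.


min=[7.900,-7.300,-6.100] max=[29.300,14.800,0.800] diag=31.527

A = translate([7.9, -7.3, -6.1]) cube([17.2, 18.4, 5]) → bbox [7.9,-7.3,-6.1] .. [25.1,11.1,-1.1]
B = cube([4.2, 3.7, 1.9]) → bbox [0,0,0] .. [4.2,3.7,1.9]
lo = A.lo+B.lo = [7.9+0, -7.3+0, -6.1+0] = [7.900,-7.300,-6.100]
hi = A.hi+B.hi = [25.1+4.2, 11.1+3.7, -1.1+1.9] = [29.300,14.800,0.800]
diag = √(21.4²+22.1²+6.9²) = √993.98 = 31.527


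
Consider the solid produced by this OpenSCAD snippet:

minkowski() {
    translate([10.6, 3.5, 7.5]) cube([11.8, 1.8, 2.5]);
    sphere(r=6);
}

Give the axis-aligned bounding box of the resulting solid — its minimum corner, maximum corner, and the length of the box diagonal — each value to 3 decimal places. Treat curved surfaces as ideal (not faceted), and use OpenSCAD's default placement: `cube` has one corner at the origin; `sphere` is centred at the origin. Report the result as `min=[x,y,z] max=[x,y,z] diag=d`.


A = translate([10.6, 3.5, 7.5]) cube([11.8, 1.8, 2.5]) → bbox [10.6,3.5,7.5] .. [22.4,5.3,10]
B = sphere(r=6) → bbox [-6,-6,-6] .. [6,6,6]
lo = A.lo+B.lo = [10.6-6, 3.5-6, 7.5-6] = [4.600,-2.500,1.500]
hi = A.hi+B.hi = [22.4+6, 5.3+6, 10+6] = [28.400,11.300,16.000]
diag = √(23.8²+13.8²+14.5²) = √967.13 = 31.099

min=[4.600,-2.500,1.500] max=[28.400,11.300,16.000] diag=31.099


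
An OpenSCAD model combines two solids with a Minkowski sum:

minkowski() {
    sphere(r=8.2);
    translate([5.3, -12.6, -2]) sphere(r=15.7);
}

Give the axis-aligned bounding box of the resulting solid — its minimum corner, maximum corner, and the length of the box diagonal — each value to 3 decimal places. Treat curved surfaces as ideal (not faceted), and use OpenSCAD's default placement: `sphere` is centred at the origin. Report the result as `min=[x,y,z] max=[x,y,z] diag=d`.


A = translate([5.3, -12.6, -2]) sphere(r=15.7) → bbox [-10.4,-28.3,-17.7] .. [21,3.1,13.7]
B = sphere(r=8.2) → bbox [-8.2,-8.2,-8.2] .. [8.2,8.2,8.2]
lo = A.lo+B.lo = [-10.4-8.2, -28.3-8.2, -17.7-8.2] = [-18.600,-36.500,-25.900]
hi = A.hi+B.hi = [21+8.2, 3.1+8.2, 13.7+8.2] = [29.200,11.300,21.900]
diag = √(47.8²+47.8²+47.8²) = √6854.52 = 82.792

min=[-18.600,-36.500,-25.900] max=[29.200,11.300,21.900] diag=82.792


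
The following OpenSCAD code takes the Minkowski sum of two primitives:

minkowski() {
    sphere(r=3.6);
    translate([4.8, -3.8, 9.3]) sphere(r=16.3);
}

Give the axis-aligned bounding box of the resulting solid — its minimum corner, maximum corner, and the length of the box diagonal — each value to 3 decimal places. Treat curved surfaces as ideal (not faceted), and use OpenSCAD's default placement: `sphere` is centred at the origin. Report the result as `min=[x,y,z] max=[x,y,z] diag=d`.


min=[-15.100,-23.700,-10.600] max=[24.700,16.100,29.200] diag=68.936

A = translate([4.8, -3.8, 9.3]) sphere(r=16.3) → bbox [-11.5,-20.1,-7] .. [21.1,12.5,25.6]
B = sphere(r=3.6) → bbox [-3.6,-3.6,-3.6] .. [3.6,3.6,3.6]
lo = A.lo+B.lo = [-11.5-3.6, -20.1-3.6, -7-3.6] = [-15.100,-23.700,-10.600]
hi = A.hi+B.hi = [21.1+3.6, 12.5+3.6, 25.6+3.6] = [24.700,16.100,29.200]
diag = √(39.8²+39.8²+39.8²) = √4752.12 = 68.936


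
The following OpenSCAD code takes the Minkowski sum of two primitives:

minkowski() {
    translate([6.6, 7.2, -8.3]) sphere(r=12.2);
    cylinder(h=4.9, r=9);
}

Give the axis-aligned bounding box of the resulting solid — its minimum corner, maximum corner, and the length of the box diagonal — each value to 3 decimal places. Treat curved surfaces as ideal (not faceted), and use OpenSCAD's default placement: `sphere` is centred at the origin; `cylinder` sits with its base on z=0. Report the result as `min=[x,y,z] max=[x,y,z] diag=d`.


A = translate([6.6, 7.2, -8.3]) sphere(r=12.2) → bbox [-5.6,-5,-20.5] .. [18.8,19.4,3.9]
B = cylinder(h=4.9, r=9) → bbox [-9,-9,0] .. [9,9,4.9]
lo = A.lo+B.lo = [-5.6-9, -5-9, -20.5+0] = [-14.600,-14.000,-20.500]
hi = A.hi+B.hi = [18.8+9, 19.4+9, 3.9+4.9] = [27.800,28.400,8.800]
diag = √(42.4²+42.4²+29.3²) = √4454.01 = 66.738

min=[-14.600,-14.000,-20.500] max=[27.800,28.400,8.800] diag=66.738


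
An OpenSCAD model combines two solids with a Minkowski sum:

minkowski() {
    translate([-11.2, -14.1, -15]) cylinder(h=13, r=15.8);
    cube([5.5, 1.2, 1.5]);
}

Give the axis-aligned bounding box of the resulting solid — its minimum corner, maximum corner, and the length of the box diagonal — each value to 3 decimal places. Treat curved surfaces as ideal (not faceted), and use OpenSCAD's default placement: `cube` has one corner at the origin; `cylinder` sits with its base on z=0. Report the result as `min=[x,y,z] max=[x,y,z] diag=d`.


A = translate([-11.2, -14.1, -15]) cylinder(h=13, r=15.8) → bbox [-27,-29.9,-15] .. [4.6,1.7,-2]
B = cube([5.5, 1.2, 1.5]) → bbox [0,0,0] .. [5.5,1.2,1.5]
lo = A.lo+B.lo = [-27+0, -29.9+0, -15+0] = [-27.000,-29.900,-15.000]
hi = A.hi+B.hi = [4.6+5.5, 1.7+1.2, -2+1.5] = [10.100,2.900,-0.500]
diag = √(37.1²+32.8²+14.5²) = √2662.5 = 51.599

min=[-27.000,-29.900,-15.000] max=[10.100,2.900,-0.500] diag=51.599


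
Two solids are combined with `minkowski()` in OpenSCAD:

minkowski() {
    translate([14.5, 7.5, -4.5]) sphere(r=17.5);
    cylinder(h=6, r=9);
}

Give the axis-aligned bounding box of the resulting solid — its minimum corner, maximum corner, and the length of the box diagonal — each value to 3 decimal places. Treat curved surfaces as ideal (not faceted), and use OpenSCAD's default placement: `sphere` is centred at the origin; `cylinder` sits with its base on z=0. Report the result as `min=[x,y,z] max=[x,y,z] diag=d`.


min=[-12.000,-19.000,-22.000] max=[41.000,34.000,19.000] diag=85.434

A = translate([14.5, 7.5, -4.5]) sphere(r=17.5) → bbox [-3,-10,-22] .. [32,25,13]
B = cylinder(h=6, r=9) → bbox [-9,-9,0] .. [9,9,6]
lo = A.lo+B.lo = [-3-9, -10-9, -22+0] = [-12.000,-19.000,-22.000]
hi = A.hi+B.hi = [32+9, 25+9, 13+6] = [41.000,34.000,19.000]
diag = √(53²+53²+41²) = √7299 = 85.434


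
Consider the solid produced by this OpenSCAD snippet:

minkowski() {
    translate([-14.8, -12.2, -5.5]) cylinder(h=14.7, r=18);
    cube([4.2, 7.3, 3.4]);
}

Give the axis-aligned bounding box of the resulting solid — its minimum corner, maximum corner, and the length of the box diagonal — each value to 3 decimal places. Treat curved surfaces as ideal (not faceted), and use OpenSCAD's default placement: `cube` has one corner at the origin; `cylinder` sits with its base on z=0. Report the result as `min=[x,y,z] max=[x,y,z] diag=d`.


min=[-32.800,-30.200,-5.500] max=[7.400,13.100,12.600] diag=61.794

A = translate([-14.8, -12.2, -5.5]) cylinder(h=14.7, r=18) → bbox [-32.8,-30.2,-5.5] .. [3.2,5.8,9.2]
B = cube([4.2, 7.3, 3.4]) → bbox [0,0,0] .. [4.2,7.3,3.4]
lo = A.lo+B.lo = [-32.8+0, -30.2+0, -5.5+0] = [-32.800,-30.200,-5.500]
hi = A.hi+B.hi = [3.2+4.2, 5.8+7.3, 9.2+3.4] = [7.400,13.100,12.600]
diag = √(40.2²+43.3²+18.1²) = √3818.54 = 61.794


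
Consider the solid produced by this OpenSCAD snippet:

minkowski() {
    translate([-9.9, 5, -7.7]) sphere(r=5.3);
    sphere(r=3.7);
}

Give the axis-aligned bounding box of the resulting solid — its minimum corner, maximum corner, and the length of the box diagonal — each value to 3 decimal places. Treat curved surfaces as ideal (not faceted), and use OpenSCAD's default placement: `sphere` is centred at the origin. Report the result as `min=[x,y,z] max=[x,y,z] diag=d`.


A = translate([-9.9, 5, -7.7]) sphere(r=5.3) → bbox [-15.2,-0.3,-13] .. [-4.6,10.3,-2.4]
B = sphere(r=3.7) → bbox [-3.7,-3.7,-3.7] .. [3.7,3.7,3.7]
lo = A.lo+B.lo = [-15.2-3.7, -0.3-3.7, -13-3.7] = [-18.900,-4.000,-16.700]
hi = A.hi+B.hi = [-4.6+3.7, 10.3+3.7, -2.4+3.7] = [-0.900,14.000,1.300]
diag = √(18²+18²+18²) = √972 = 31.177

min=[-18.900,-4.000,-16.700] max=[-0.900,14.000,1.300] diag=31.177


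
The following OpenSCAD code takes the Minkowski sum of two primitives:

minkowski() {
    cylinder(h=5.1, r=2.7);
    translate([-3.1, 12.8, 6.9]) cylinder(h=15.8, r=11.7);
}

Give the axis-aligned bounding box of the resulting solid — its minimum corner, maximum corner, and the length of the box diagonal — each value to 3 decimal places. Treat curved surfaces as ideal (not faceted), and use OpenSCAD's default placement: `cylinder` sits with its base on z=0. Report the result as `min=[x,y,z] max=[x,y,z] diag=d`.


min=[-17.500,-1.600,6.900] max=[11.300,27.200,27.800] diag=45.779

A = translate([-3.1, 12.8, 6.9]) cylinder(h=15.8, r=11.7) → bbox [-14.8,1.1,6.9] .. [8.6,24.5,22.7]
B = cylinder(h=5.1, r=2.7) → bbox [-2.7,-2.7,0] .. [2.7,2.7,5.1]
lo = A.lo+B.lo = [-14.8-2.7, 1.1-2.7, 6.9+0] = [-17.500,-1.600,6.900]
hi = A.hi+B.hi = [8.6+2.7, 24.5+2.7, 22.7+5.1] = [11.300,27.200,27.800]
diag = √(28.8²+28.8²+20.9²) = √2095.69 = 45.779


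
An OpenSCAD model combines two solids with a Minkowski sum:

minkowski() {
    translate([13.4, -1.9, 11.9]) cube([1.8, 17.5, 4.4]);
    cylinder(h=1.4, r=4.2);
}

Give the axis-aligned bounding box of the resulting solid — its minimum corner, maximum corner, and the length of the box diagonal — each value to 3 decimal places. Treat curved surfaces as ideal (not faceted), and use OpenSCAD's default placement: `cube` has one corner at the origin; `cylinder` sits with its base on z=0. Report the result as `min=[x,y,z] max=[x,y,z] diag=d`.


min=[9.200,-6.100,11.900] max=[19.400,19.800,17.700] diag=28.434

A = translate([13.4, -1.9, 11.9]) cube([1.8, 17.5, 4.4]) → bbox [13.4,-1.9,11.9] .. [15.2,15.6,16.3]
B = cylinder(h=1.4, r=4.2) → bbox [-4.2,-4.2,0] .. [4.2,4.2,1.4]
lo = A.lo+B.lo = [13.4-4.2, -1.9-4.2, 11.9+0] = [9.200,-6.100,11.900]
hi = A.hi+B.hi = [15.2+4.2, 15.6+4.2, 16.3+1.4] = [19.400,19.800,17.700]
diag = √(10.2²+25.9²+5.8²) = √808.49 = 28.434


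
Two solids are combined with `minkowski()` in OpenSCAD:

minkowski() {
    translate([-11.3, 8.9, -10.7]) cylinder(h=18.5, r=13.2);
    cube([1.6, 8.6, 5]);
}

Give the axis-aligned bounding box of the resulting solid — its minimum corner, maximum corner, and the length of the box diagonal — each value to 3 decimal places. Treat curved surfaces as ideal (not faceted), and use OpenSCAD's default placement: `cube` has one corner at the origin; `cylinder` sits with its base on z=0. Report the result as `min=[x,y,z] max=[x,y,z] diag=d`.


min=[-24.500,-4.300,-10.700] max=[3.500,30.700,12.800] diag=50.609

A = translate([-11.3, 8.9, -10.7]) cylinder(h=18.5, r=13.2) → bbox [-24.5,-4.3,-10.7] .. [1.9,22.1,7.8]
B = cube([1.6, 8.6, 5]) → bbox [0,0,0] .. [1.6,8.6,5]
lo = A.lo+B.lo = [-24.5+0, -4.3+0, -10.7+0] = [-24.500,-4.300,-10.700]
hi = A.hi+B.hi = [1.9+1.6, 22.1+8.6, 7.8+5] = [3.500,30.700,12.800]
diag = √(28²+35²+23.5²) = √2561.25 = 50.609


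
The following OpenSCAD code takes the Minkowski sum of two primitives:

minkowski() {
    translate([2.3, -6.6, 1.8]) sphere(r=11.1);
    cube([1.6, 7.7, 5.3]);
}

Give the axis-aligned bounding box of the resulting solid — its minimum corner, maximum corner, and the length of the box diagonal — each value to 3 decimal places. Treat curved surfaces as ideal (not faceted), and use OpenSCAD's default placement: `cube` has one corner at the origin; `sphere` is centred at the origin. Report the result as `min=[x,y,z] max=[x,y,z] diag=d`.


A = translate([2.3, -6.6, 1.8]) sphere(r=11.1) → bbox [-8.8,-17.7,-9.3] .. [13.4,4.5,12.9]
B = cube([1.6, 7.7, 5.3]) → bbox [0,0,0] .. [1.6,7.7,5.3]
lo = A.lo+B.lo = [-8.8+0, -17.7+0, -9.3+0] = [-8.800,-17.700,-9.300]
hi = A.hi+B.hi = [13.4+1.6, 4.5+7.7, 12.9+5.3] = [15.000,12.200,18.200]
diag = √(23.8²+29.9²+27.5²) = √2216.7 = 47.082

min=[-8.800,-17.700,-9.300] max=[15.000,12.200,18.200] diag=47.082


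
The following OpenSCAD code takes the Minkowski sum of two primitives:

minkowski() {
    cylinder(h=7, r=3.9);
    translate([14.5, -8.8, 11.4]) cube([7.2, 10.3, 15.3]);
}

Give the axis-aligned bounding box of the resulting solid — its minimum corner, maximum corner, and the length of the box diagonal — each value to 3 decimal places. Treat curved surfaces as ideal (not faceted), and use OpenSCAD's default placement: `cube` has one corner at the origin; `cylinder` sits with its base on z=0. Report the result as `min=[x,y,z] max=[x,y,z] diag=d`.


min=[10.600,-12.700,11.400] max=[25.600,5.400,33.700] diag=32.402

A = translate([14.5, -8.8, 11.4]) cube([7.2, 10.3, 15.3]) → bbox [14.5,-8.8,11.4] .. [21.7,1.5,26.7]
B = cylinder(h=7, r=3.9) → bbox [-3.9,-3.9,0] .. [3.9,3.9,7]
lo = A.lo+B.lo = [14.5-3.9, -8.8-3.9, 11.4+0] = [10.600,-12.700,11.400]
hi = A.hi+B.hi = [21.7+3.9, 1.5+3.9, 26.7+7] = [25.600,5.400,33.700]
diag = √(15²+18.1²+22.3²) = √1049.9 = 32.402


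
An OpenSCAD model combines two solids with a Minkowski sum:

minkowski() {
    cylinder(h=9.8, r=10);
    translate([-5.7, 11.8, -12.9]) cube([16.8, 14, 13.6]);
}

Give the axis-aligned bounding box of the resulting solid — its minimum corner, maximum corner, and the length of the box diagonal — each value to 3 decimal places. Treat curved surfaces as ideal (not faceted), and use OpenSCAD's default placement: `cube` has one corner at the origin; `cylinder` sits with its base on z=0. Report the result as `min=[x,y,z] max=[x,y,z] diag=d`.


min=[-15.700,1.800,-12.900] max=[21.100,35.800,10.500] diag=55.297

A = translate([-5.7, 11.8, -12.9]) cube([16.8, 14, 13.6]) → bbox [-5.7,11.8,-12.9] .. [11.1,25.8,0.7]
B = cylinder(h=9.8, r=10) → bbox [-10,-10,0] .. [10,10,9.8]
lo = A.lo+B.lo = [-5.7-10, 11.8-10, -12.9+0] = [-15.700,1.800,-12.900]
hi = A.hi+B.hi = [11.1+10, 25.8+10, 0.7+9.8] = [21.100,35.800,10.500]
diag = √(36.8²+34²+23.4²) = √3057.8 = 55.297


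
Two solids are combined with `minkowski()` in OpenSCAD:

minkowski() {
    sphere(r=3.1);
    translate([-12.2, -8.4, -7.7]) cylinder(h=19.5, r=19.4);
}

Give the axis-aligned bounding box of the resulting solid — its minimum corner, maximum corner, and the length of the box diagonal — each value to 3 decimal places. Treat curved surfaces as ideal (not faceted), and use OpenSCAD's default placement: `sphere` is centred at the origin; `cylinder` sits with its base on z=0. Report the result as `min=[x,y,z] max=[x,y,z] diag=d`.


A = translate([-12.2, -8.4, -7.7]) cylinder(h=19.5, r=19.4) → bbox [-31.6,-27.8,-7.7] .. [7.2,11,11.8]
B = sphere(r=3.1) → bbox [-3.1,-3.1,-3.1] .. [3.1,3.1,3.1]
lo = A.lo+B.lo = [-31.6-3.1, -27.8-3.1, -7.7-3.1] = [-34.700,-30.900,-10.800]
hi = A.hi+B.hi = [7.2+3.1, 11+3.1, 11.8+3.1] = [10.300,14.100,14.900]
diag = √(45²+45²+25.7²) = √4710.49 = 68.633

min=[-34.700,-30.900,-10.800] max=[10.300,14.100,14.900] diag=68.633


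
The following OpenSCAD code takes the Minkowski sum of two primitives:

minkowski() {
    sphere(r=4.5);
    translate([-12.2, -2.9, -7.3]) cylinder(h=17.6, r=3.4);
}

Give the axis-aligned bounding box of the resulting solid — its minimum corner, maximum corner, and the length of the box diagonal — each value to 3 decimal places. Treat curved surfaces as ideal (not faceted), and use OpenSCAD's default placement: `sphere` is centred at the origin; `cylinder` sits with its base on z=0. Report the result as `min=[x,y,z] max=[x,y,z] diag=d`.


A = translate([-12.2, -2.9, -7.3]) cylinder(h=17.6, r=3.4) → bbox [-15.6,-6.3,-7.3] .. [-8.8,0.5,10.3]
B = sphere(r=4.5) → bbox [-4.5,-4.5,-4.5] .. [4.5,4.5,4.5]
lo = A.lo+B.lo = [-15.6-4.5, -6.3-4.5, -7.3-4.5] = [-20.100,-10.800,-11.800]
hi = A.hi+B.hi = [-8.8+4.5, 0.5+4.5, 10.3+4.5] = [-4.300,5.000,14.800]
diag = √(15.8²+15.8²+26.6²) = √1206.84 = 34.740

min=[-20.100,-10.800,-11.800] max=[-4.300,5.000,14.800] diag=34.740


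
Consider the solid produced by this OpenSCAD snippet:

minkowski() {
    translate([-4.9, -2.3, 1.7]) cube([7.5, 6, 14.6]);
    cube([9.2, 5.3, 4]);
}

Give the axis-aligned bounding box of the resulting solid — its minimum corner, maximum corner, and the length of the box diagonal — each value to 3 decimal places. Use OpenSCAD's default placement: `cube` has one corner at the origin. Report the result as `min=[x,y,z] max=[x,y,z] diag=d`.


A = translate([-4.9, -2.3, 1.7]) cube([7.5, 6, 14.6]) → bbox [-4.9,-2.3,1.7] .. [2.6,3.7,16.3]
B = cube([9.2, 5.3, 4]) → bbox [0,0,0] .. [9.2,5.3,4]
lo = A.lo+B.lo = [-4.9+0, -2.3+0, 1.7+0] = [-4.900,-2.300,1.700]
hi = A.hi+B.hi = [2.6+9.2, 3.7+5.3, 16.3+4] = [11.800,9.000,20.300]
diag = √(16.7²+11.3²+18.6²) = √752.54 = 27.432

min=[-4.900,-2.300,1.700] max=[11.800,9.000,20.300] diag=27.432


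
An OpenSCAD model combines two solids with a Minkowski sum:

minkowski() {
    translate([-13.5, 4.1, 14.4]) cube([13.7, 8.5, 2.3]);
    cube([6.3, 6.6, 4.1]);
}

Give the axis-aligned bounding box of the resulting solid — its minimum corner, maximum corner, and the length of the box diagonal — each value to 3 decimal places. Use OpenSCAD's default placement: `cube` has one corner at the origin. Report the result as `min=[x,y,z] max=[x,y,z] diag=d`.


min=[-13.500,4.100,14.400] max=[6.500,19.200,20.800] diag=25.864

A = translate([-13.5, 4.1, 14.4]) cube([13.7, 8.5, 2.3]) → bbox [-13.5,4.1,14.4] .. [0.2,12.6,16.7]
B = cube([6.3, 6.6, 4.1]) → bbox [0,0,0] .. [6.3,6.6,4.1]
lo = A.lo+B.lo = [-13.5+0, 4.1+0, 14.4+0] = [-13.500,4.100,14.400]
hi = A.hi+B.hi = [0.2+6.3, 12.6+6.6, 16.7+4.1] = [6.500,19.200,20.800]
diag = √(20²+15.1²+6.4²) = √668.97 = 25.864


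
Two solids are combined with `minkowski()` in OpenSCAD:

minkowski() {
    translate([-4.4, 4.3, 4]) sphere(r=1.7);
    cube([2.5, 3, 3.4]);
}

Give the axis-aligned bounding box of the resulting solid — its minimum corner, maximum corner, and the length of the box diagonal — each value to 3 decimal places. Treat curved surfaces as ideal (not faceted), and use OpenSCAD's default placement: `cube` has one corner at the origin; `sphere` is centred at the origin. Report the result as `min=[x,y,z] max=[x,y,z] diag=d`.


min=[-6.100,2.600,2.300] max=[-0.200,9.000,9.100] diag=11.046

A = translate([-4.4, 4.3, 4]) sphere(r=1.7) → bbox [-6.1,2.6,2.3] .. [-2.7,6,5.7]
B = cube([2.5, 3, 3.4]) → bbox [0,0,0] .. [2.5,3,3.4]
lo = A.lo+B.lo = [-6.1+0, 2.6+0, 2.3+0] = [-6.100,2.600,2.300]
hi = A.hi+B.hi = [-2.7+2.5, 6+3, 5.7+3.4] = [-0.200,9.000,9.100]
diag = √(5.9²+6.4²+6.8²) = √122.01 = 11.046


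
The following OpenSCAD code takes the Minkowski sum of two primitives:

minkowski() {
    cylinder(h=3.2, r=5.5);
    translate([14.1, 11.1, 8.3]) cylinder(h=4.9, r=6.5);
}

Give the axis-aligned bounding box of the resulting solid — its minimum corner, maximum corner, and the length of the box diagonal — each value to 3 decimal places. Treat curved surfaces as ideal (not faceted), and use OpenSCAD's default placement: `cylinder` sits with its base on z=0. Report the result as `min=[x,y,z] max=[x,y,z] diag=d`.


A = translate([14.1, 11.1, 8.3]) cylinder(h=4.9, r=6.5) → bbox [7.6,4.6,8.3] .. [20.6,17.6,13.2]
B = cylinder(h=3.2, r=5.5) → bbox [-5.5,-5.5,0] .. [5.5,5.5,3.2]
lo = A.lo+B.lo = [7.6-5.5, 4.6-5.5, 8.3+0] = [2.100,-0.900,8.300]
hi = A.hi+B.hi = [20.6+5.5, 17.6+5.5, 13.2+3.2] = [26.100,23.100,16.400]
diag = √(24²+24²+8.1²) = √1217.61 = 34.894

min=[2.100,-0.900,8.300] max=[26.100,23.100,16.400] diag=34.894


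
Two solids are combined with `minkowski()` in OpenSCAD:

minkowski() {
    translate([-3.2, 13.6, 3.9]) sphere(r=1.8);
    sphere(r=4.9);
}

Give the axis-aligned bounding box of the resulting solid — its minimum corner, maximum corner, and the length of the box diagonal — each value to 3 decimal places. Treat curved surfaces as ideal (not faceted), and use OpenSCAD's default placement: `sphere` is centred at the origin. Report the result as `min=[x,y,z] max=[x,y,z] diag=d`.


min=[-9.900,6.900,-2.800] max=[3.500,20.300,10.600] diag=23.209

A = translate([-3.2, 13.6, 3.9]) sphere(r=1.8) → bbox [-5,11.8,2.1] .. [-1.4,15.4,5.7]
B = sphere(r=4.9) → bbox [-4.9,-4.9,-4.9] .. [4.9,4.9,4.9]
lo = A.lo+B.lo = [-5-4.9, 11.8-4.9, 2.1-4.9] = [-9.900,6.900,-2.800]
hi = A.hi+B.hi = [-1.4+4.9, 15.4+4.9, 5.7+4.9] = [3.500,20.300,10.600]
diag = √(13.4²+13.4²+13.4²) = √538.68 = 23.209


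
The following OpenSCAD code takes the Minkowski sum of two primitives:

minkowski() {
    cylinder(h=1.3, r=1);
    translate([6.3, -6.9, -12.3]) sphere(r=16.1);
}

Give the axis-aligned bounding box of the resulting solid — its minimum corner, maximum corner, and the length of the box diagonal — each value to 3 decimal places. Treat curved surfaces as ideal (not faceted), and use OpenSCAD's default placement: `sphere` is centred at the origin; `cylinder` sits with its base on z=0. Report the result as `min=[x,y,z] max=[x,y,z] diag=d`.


min=[-10.800,-24.000,-28.400] max=[23.400,10.200,5.100] diag=58.835

A = translate([6.3, -6.9, -12.3]) sphere(r=16.1) → bbox [-9.8,-23,-28.4] .. [22.4,9.2,3.8]
B = cylinder(h=1.3, r=1) → bbox [-1,-1,0] .. [1,1,1.3]
lo = A.lo+B.lo = [-9.8-1, -23-1, -28.4+0] = [-10.800,-24.000,-28.400]
hi = A.hi+B.hi = [22.4+1, 9.2+1, 3.8+1.3] = [23.400,10.200,5.100]
diag = √(34.2²+34.2²+33.5²) = √3461.53 = 58.835


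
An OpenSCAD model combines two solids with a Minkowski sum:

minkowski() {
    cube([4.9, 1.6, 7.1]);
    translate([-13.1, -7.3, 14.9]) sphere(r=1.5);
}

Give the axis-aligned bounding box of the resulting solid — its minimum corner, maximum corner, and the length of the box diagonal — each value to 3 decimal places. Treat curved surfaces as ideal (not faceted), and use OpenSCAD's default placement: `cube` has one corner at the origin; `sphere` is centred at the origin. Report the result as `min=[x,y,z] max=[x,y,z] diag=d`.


A = translate([-13.1, -7.3, 14.9]) sphere(r=1.5) → bbox [-14.6,-8.8,13.4] .. [-11.6,-5.8,16.4]
B = cube([4.9, 1.6, 7.1]) → bbox [0,0,0] .. [4.9,1.6,7.1]
lo = A.lo+B.lo = [-14.6+0, -8.8+0, 13.4+0] = [-14.600,-8.800,13.400]
hi = A.hi+B.hi = [-11.6+4.9, -5.8+1.6, 16.4+7.1] = [-6.700,-4.200,23.500]
diag = √(7.9²+4.6²+10.1²) = √185.58 = 13.623

min=[-14.600,-8.800,13.400] max=[-6.700,-4.200,23.500] diag=13.623


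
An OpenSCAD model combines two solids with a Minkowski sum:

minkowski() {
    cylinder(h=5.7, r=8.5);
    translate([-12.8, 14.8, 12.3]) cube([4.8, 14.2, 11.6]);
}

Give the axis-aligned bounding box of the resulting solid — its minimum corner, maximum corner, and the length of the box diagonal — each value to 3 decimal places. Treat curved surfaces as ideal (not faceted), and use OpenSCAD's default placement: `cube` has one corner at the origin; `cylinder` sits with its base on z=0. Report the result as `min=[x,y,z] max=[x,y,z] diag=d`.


min=[-21.300,6.300,12.300] max=[0.500,37.500,29.600] diag=41.809

A = translate([-12.8, 14.8, 12.3]) cube([4.8, 14.2, 11.6]) → bbox [-12.8,14.8,12.3] .. [-8,29,23.9]
B = cylinder(h=5.7, r=8.5) → bbox [-8.5,-8.5,0] .. [8.5,8.5,5.7]
lo = A.lo+B.lo = [-12.8-8.5, 14.8-8.5, 12.3+0] = [-21.300,6.300,12.300]
hi = A.hi+B.hi = [-8+8.5, 29+8.5, 23.9+5.7] = [0.500,37.500,29.600]
diag = √(21.8²+31.2²+17.3²) = √1747.97 = 41.809


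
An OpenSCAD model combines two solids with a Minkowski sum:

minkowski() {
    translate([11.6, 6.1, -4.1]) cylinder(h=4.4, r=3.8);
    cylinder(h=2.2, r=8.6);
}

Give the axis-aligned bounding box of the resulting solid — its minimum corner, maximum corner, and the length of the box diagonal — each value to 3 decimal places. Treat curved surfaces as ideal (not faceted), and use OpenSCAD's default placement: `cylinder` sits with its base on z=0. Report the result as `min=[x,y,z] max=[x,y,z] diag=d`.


A = translate([11.6, 6.1, -4.1]) cylinder(h=4.4, r=3.8) → bbox [7.8,2.3,-4.1] .. [15.4,9.9,0.3]
B = cylinder(h=2.2, r=8.6) → bbox [-8.6,-8.6,0] .. [8.6,8.6,2.2]
lo = A.lo+B.lo = [7.8-8.6, 2.3-8.6, -4.1+0] = [-0.800,-6.300,-4.100]
hi = A.hi+B.hi = [15.4+8.6, 9.9+8.6, 0.3+2.2] = [24.000,18.500,2.500]
diag = √(24.8²+24.8²+6.6²) = √1273.64 = 35.688

min=[-0.800,-6.300,-4.100] max=[24.000,18.500,2.500] diag=35.688


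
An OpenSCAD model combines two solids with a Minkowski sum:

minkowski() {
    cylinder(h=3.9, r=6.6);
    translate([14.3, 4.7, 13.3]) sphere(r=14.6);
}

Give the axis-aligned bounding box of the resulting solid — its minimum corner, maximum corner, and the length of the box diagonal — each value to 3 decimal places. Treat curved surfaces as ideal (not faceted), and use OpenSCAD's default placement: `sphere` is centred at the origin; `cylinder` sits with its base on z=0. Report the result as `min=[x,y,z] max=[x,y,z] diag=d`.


min=[-6.900,-16.500,-1.300] max=[35.500,25.900,31.800] diag=68.492

A = translate([14.3, 4.7, 13.3]) sphere(r=14.6) → bbox [-0.3,-9.9,-1.3] .. [28.9,19.3,27.9]
B = cylinder(h=3.9, r=6.6) → bbox [-6.6,-6.6,0] .. [6.6,6.6,3.9]
lo = A.lo+B.lo = [-0.3-6.6, -9.9-6.6, -1.3+0] = [-6.900,-16.500,-1.300]
hi = A.hi+B.hi = [28.9+6.6, 19.3+6.6, 27.9+3.9] = [35.500,25.900,31.800]
diag = √(42.4²+42.4²+33.1²) = √4691.13 = 68.492


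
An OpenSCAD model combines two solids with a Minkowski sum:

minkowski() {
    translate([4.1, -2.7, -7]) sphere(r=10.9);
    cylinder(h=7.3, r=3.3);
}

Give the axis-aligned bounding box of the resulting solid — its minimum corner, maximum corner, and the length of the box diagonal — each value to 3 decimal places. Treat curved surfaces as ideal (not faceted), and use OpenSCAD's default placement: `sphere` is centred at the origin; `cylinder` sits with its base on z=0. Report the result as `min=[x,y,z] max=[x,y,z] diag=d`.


A = translate([4.1, -2.7, -7]) sphere(r=10.9) → bbox [-6.8,-13.6,-17.9] .. [15,8.2,3.9]
B = cylinder(h=7.3, r=3.3) → bbox [-3.3,-3.3,0] .. [3.3,3.3,7.3]
lo = A.lo+B.lo = [-6.8-3.3, -13.6-3.3, -17.9+0] = [-10.100,-16.900,-17.900]
hi = A.hi+B.hi = [15+3.3, 8.2+3.3, 3.9+7.3] = [18.300,11.500,11.200]
diag = √(28.4²+28.4²+29.1²) = √2459.93 = 49.598

min=[-10.100,-16.900,-17.900] max=[18.300,11.500,11.200] diag=49.598
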